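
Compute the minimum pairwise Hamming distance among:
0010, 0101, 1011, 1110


Comparing all pairs, minimum distance: 2
Can detect 1 errors, correct 0 errors

2


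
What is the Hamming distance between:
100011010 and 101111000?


XOR: 001100010
Count of 1s: 3

3


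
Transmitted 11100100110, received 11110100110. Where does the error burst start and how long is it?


XOR: 00010000000

Burst at position 3, length 1


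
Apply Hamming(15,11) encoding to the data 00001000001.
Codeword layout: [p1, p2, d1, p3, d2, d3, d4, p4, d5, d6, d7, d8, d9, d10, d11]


Parity bits: p1=0, p2=1, p3=1, p4=0

010100001000001


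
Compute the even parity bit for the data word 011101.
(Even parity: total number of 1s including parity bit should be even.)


Number of 1s in data: 4
Parity bit: 0

0


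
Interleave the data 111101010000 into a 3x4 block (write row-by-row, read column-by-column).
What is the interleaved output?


Matrix:
  1111
  0101
  0000
Read columns: 100110100110

100110100110


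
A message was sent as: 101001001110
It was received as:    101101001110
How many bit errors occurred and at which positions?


XOR: 000100000000

1 error(s) at position(s): 3


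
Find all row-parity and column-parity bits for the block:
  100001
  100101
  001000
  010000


Row parities: 0111
Column parities: 011100

Row P: 0111, Col P: 011100, Corner: 1


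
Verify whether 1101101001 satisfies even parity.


Number of 1s: 6

Yes, parity is correct (6 ones)


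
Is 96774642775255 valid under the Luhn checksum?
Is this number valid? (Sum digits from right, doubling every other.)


Luhn sum = 72
72 mod 10 = 2

Invalid (Luhn sum mod 10 = 2)


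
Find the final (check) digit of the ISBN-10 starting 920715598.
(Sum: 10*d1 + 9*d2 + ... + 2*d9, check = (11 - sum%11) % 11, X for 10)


Weighted sum: 251
251 mod 11 = 9

Check digit: 2


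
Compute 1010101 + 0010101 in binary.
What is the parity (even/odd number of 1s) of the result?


1010101 = 85
0010101 = 21
Sum = 106 = 1101010
1s count = 4

even parity (4 ones in 1101010)


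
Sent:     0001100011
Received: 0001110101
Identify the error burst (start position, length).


XOR: 0000010110

Burst at position 5, length 4


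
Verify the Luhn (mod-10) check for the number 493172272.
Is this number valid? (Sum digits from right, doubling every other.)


Luhn sum = 38
38 mod 10 = 8

Invalid (Luhn sum mod 10 = 8)


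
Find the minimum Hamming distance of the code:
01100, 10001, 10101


Comparing all pairs, minimum distance: 1
Can detect 0 errors, correct 0 errors

1


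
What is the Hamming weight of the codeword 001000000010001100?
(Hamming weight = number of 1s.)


Counting 1s in 001000000010001100

4


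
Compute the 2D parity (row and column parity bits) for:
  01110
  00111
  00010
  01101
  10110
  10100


Row parities: 111110
Column parities: 00100

Row P: 111110, Col P: 00100, Corner: 1


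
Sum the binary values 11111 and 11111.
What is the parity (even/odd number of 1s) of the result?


11111 = 31
11111 = 31
Sum = 62 = 111110
1s count = 5

odd parity (5 ones in 111110)


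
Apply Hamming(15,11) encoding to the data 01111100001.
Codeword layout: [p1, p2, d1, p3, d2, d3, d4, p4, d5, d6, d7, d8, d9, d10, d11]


Parity bits: p1=0, p2=0, p3=0, p4=1

000011111100001


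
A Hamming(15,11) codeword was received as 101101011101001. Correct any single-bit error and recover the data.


Syndrome = 8: error at position 8

Data: 10101101001 (corrected bit 8)


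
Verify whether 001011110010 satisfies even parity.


Number of 1s: 6

Yes, parity is correct (6 ones)


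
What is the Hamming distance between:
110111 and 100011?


XOR: 010100
Count of 1s: 2

2


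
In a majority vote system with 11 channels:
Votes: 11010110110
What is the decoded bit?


Ones: 7 out of 11
Threshold: 6

1 (7/11 voted 1)


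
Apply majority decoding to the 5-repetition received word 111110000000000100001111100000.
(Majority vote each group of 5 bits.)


Groups: 11111, 00000, 00000, 10000, 11111, 00000
Majority votes: 100010

100010


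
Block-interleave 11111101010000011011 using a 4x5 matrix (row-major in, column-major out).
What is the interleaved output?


Matrix:
  11111
  10101
  00000
  11011
Read columns: 11011001110010011101

11011001110010011101


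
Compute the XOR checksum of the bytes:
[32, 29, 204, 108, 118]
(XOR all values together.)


XOR chain: 32 ^ 29 ^ 204 ^ 108 ^ 118 = 235

235


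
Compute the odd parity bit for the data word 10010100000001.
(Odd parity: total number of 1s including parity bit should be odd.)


Number of 1s in data: 4
Parity bit: 1

1


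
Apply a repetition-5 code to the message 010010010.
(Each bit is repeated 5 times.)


Each bit -> 5 copies

000001111100000000001111100000000001111100000


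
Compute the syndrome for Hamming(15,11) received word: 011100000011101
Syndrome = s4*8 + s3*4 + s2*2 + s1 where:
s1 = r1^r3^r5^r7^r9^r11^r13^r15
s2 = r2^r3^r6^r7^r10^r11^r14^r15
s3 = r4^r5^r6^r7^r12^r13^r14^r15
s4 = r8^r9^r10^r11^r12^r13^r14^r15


s1=0, s2=0, s3=0, s4=0

Syndrome = 0 (no error)


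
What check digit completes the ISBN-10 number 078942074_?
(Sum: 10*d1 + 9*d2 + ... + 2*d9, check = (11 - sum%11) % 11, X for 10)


Weighted sum: 253
253 mod 11 = 0

Check digit: 0


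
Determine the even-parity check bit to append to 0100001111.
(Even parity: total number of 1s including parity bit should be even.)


Number of 1s in data: 5
Parity bit: 1

1


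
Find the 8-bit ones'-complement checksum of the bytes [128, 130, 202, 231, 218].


Sum = 909 mod 256 = 141
Complement = 114

114


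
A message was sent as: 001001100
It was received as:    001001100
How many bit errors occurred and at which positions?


XOR: 000000000

0 errors (received matches sent)


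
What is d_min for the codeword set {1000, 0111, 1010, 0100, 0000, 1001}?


Comparing all pairs, minimum distance: 1
Can detect 0 errors, correct 0 errors

1


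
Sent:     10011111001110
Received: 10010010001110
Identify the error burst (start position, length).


XOR: 00001101000000

Burst at position 4, length 4


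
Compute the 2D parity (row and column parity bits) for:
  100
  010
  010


Row parities: 111
Column parities: 100

Row P: 111, Col P: 100, Corner: 1


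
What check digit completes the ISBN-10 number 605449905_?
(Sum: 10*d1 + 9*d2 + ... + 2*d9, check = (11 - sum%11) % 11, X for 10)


Weighted sum: 243
243 mod 11 = 1

Check digit: X


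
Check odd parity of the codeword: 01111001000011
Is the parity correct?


Number of 1s: 7

Yes, parity is correct (7 ones)


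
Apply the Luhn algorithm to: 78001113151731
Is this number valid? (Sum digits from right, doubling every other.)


Luhn sum = 44
44 mod 10 = 4

Invalid (Luhn sum mod 10 = 4)


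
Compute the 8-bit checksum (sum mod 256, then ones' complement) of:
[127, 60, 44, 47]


Sum = 278 mod 256 = 22
Complement = 233

233


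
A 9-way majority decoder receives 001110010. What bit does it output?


Ones: 4 out of 9
Threshold: 5

0 (4/9 voted 1)


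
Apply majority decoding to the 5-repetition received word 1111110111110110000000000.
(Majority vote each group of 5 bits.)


Groups: 11111, 10111, 11011, 00000, 00000
Majority votes: 11100

11100


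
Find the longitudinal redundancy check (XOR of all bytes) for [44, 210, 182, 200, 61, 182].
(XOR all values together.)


XOR chain: 44 ^ 210 ^ 182 ^ 200 ^ 61 ^ 182 = 11

11


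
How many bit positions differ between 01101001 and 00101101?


XOR: 01000100
Count of 1s: 2

2


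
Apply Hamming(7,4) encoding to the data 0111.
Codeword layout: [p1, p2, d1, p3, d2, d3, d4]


Parity bits: p1=0, p2=0, p3=1

0001111


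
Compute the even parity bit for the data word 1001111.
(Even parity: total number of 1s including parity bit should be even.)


Number of 1s in data: 5
Parity bit: 1

1


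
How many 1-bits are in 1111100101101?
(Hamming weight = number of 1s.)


Counting 1s in 1111100101101

9


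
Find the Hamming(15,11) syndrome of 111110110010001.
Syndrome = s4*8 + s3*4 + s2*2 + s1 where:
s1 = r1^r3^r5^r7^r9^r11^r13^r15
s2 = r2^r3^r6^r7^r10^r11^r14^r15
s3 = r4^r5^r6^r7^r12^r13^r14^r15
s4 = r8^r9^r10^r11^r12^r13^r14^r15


s1=0, s2=1, s3=0, s4=1

Syndrome = 10 (error at position 10)


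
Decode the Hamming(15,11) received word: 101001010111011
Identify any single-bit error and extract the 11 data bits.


Syndrome = 0: no error detected

Data: 10100111011 (no errors)


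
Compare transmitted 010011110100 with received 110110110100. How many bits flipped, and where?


XOR: 100101000000

3 error(s) at position(s): 0, 3, 5


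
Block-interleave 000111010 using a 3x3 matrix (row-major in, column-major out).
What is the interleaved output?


Matrix:
  000
  111
  010
Read columns: 010011010

010011010


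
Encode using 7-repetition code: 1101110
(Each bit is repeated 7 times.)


Each bit -> 7 copies

1111111111111100000001111111111111111111110000000


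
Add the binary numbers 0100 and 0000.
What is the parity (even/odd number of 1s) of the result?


0100 = 4
0000 = 0
Sum = 4 = 100
1s count = 1

odd parity (1 ones in 100)


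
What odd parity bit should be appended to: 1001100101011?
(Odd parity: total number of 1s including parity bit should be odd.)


Number of 1s in data: 7
Parity bit: 0

0


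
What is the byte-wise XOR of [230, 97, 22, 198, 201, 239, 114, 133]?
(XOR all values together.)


XOR chain: 230 ^ 97 ^ 22 ^ 198 ^ 201 ^ 239 ^ 114 ^ 133 = 134

134


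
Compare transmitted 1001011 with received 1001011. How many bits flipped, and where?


XOR: 0000000

0 errors (received matches sent)


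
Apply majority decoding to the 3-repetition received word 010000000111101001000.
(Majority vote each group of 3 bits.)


Groups: 010, 000, 000, 111, 101, 001, 000
Majority votes: 0001100

0001100


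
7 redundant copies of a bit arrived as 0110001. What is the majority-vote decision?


Ones: 3 out of 7
Threshold: 4

0 (3/7 voted 1)


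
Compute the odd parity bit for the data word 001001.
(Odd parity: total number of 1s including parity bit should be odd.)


Number of 1s in data: 2
Parity bit: 1

1


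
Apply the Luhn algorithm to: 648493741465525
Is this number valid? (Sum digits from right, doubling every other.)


Luhn sum = 90
90 mod 10 = 0

Valid (Luhn sum mod 10 = 0)


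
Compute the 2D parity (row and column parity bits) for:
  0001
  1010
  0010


Row parities: 101
Column parities: 1001

Row P: 101, Col P: 1001, Corner: 0


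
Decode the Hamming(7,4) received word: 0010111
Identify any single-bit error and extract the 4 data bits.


Syndrome = 7: error at position 7

Data: 1110 (corrected bit 7)


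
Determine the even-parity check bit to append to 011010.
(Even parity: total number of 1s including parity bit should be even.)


Number of 1s in data: 3
Parity bit: 1

1


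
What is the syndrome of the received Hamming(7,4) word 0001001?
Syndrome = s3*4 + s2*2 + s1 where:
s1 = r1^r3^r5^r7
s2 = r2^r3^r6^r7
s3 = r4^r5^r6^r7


s1=1, s2=1, s3=0

Syndrome = 3 (error at position 3)


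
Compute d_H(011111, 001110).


XOR: 010001
Count of 1s: 2

2


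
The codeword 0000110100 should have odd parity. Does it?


Number of 1s: 3

Yes, parity is correct (3 ones)


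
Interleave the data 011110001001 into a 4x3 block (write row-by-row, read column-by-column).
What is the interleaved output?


Matrix:
  011
  110
  001
  001
Read columns: 010011001011

010011001011


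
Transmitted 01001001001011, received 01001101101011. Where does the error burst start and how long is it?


XOR: 00000100100000

Burst at position 5, length 4


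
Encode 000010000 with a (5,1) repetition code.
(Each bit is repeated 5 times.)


Each bit -> 5 copies

000000000000000000001111100000000000000000000


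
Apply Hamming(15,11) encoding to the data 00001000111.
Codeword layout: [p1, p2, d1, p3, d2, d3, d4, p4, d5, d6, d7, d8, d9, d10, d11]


Parity bits: p1=1, p2=0, p3=1, p4=0

100100001000111


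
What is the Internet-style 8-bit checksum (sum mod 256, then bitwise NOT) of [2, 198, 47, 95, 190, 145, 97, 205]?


Sum = 979 mod 256 = 211
Complement = 44

44


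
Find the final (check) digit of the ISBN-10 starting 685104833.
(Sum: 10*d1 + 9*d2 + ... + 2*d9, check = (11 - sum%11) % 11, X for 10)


Weighted sum: 246
246 mod 11 = 4

Check digit: 7


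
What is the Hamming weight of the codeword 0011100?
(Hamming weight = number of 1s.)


Counting 1s in 0011100

3


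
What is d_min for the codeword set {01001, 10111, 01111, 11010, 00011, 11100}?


Comparing all pairs, minimum distance: 2
Can detect 1 errors, correct 0 errors

2


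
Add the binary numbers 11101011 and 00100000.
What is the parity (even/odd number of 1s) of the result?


11101011 = 235
00100000 = 32
Sum = 267 = 100001011
1s count = 4

even parity (4 ones in 100001011)


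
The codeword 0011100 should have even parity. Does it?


Number of 1s: 3

No, parity error (3 ones)


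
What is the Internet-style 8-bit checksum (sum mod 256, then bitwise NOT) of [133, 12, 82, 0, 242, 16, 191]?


Sum = 676 mod 256 = 164
Complement = 91

91


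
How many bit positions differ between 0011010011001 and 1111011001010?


XOR: 1100001010011
Count of 1s: 6

6


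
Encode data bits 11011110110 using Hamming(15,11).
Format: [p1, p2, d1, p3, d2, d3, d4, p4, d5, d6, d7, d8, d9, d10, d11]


Parity bits: p1=0, p2=1, p3=0, p4=1

011010111110110


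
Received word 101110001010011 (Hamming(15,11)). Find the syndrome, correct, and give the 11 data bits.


Syndrome = 0: no error detected

Data: 11001010011 (no errors)


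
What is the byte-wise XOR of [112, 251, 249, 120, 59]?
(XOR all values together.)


XOR chain: 112 ^ 251 ^ 249 ^ 120 ^ 59 = 49

49


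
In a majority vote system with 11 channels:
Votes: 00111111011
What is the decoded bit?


Ones: 8 out of 11
Threshold: 6

1 (8/11 voted 1)


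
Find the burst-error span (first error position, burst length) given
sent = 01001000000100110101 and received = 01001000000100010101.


XOR: 00000000000000100000

Burst at position 14, length 1


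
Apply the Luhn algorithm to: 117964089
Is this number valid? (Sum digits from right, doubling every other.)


Luhn sum = 49
49 mod 10 = 9

Invalid (Luhn sum mod 10 = 9)


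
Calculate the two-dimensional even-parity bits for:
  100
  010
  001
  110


Row parities: 1110
Column parities: 001

Row P: 1110, Col P: 001, Corner: 1


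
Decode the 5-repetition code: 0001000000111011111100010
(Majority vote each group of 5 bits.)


Groups: 00010, 00000, 11101, 11111, 00010
Majority votes: 00110

00110


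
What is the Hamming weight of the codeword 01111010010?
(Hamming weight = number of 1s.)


Counting 1s in 01111010010

6


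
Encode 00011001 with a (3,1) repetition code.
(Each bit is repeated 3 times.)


Each bit -> 3 copies

000000000111111000000111


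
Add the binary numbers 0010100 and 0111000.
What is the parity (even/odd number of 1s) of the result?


0010100 = 20
0111000 = 56
Sum = 76 = 1001100
1s count = 3

odd parity (3 ones in 1001100)


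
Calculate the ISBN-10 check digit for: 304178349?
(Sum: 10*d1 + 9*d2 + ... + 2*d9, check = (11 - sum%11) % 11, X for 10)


Weighted sum: 193
193 mod 11 = 6

Check digit: 5


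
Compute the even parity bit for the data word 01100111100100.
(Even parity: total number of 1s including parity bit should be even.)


Number of 1s in data: 7
Parity bit: 1

1


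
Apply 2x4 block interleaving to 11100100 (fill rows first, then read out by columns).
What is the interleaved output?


Matrix:
  1110
  0100
Read columns: 10111000

10111000


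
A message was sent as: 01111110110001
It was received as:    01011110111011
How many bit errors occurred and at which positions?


XOR: 00100000001010

3 error(s) at position(s): 2, 10, 12


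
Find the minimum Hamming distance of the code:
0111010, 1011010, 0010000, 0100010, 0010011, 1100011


Comparing all pairs, minimum distance: 2
Can detect 1 errors, correct 0 errors

2


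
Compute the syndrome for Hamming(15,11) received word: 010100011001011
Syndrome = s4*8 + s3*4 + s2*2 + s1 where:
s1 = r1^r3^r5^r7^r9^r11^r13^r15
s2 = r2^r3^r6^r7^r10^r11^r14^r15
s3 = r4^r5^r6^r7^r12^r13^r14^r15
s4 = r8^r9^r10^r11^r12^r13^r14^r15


s1=0, s2=1, s3=0, s4=1

Syndrome = 10 (error at position 10)


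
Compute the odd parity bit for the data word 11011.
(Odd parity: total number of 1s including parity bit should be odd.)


Number of 1s in data: 4
Parity bit: 1

1


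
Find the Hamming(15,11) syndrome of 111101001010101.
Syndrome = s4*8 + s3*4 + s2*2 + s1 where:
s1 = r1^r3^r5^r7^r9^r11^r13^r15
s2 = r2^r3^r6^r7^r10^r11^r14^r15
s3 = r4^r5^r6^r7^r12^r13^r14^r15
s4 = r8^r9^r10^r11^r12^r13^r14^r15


s1=0, s2=1, s3=0, s4=0

Syndrome = 2 (error at position 2)


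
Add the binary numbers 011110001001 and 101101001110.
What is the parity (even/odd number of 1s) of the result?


011110001001 = 1929
101101001110 = 2894
Sum = 4823 = 1001011010111
1s count = 8

even parity (8 ones in 1001011010111)


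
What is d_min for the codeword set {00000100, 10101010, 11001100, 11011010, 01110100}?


Comparing all pairs, minimum distance: 3
Can detect 2 errors, correct 1 errors

3


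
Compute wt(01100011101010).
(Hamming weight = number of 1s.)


Counting 1s in 01100011101010

7


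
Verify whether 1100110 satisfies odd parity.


Number of 1s: 4

No, parity error (4 ones)


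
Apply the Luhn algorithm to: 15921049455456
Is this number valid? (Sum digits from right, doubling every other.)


Luhn sum = 62
62 mod 10 = 2

Invalid (Luhn sum mod 10 = 2)


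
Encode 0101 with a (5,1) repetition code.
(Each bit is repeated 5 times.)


Each bit -> 5 copies

00000111110000011111


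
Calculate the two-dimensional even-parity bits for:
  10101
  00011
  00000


Row parities: 100
Column parities: 10110

Row P: 100, Col P: 10110, Corner: 1


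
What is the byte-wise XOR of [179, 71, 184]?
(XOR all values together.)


XOR chain: 179 ^ 71 ^ 184 = 76

76


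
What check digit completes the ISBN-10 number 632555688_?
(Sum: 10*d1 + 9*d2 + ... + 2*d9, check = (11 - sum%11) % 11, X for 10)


Weighted sum: 257
257 mod 11 = 4

Check digit: 7


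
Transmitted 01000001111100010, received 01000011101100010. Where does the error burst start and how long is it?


XOR: 00000010010000000

Burst at position 6, length 4


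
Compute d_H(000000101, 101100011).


XOR: 101100110
Count of 1s: 5

5


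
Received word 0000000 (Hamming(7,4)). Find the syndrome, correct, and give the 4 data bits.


Syndrome = 0: no error detected

Data: 0000 (no errors)


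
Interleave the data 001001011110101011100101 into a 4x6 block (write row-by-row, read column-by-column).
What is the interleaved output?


Matrix:
  001001
  011110
  101011
  100101
Read columns: 001101001110010101101011

001101001110010101101011


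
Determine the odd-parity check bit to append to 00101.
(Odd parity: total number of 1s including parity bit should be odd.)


Number of 1s in data: 2
Parity bit: 1

1


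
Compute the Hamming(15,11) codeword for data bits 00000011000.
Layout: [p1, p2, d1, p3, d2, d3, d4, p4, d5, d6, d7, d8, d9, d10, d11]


Parity bits: p1=1, p2=1, p3=1, p4=0

110100000011000


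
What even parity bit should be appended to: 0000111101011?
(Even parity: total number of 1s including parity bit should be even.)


Number of 1s in data: 7
Parity bit: 1

1


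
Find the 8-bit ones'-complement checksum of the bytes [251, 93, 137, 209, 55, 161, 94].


Sum = 1000 mod 256 = 232
Complement = 23

23


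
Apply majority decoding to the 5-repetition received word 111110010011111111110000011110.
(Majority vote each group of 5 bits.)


Groups: 11111, 00100, 11111, 11111, 00000, 11110
Majority votes: 101101

101101


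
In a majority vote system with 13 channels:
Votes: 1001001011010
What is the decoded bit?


Ones: 6 out of 13
Threshold: 7

0 (6/13 voted 1)


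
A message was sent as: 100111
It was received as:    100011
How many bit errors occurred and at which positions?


XOR: 000100

1 error(s) at position(s): 3


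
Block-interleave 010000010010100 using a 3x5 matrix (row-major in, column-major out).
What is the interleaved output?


Matrix:
  01000
  00100
  10100
Read columns: 001100011000000

001100011000000


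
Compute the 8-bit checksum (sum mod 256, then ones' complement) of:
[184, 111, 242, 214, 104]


Sum = 855 mod 256 = 87
Complement = 168

168


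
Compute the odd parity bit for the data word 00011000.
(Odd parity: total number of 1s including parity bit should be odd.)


Number of 1s in data: 2
Parity bit: 1

1


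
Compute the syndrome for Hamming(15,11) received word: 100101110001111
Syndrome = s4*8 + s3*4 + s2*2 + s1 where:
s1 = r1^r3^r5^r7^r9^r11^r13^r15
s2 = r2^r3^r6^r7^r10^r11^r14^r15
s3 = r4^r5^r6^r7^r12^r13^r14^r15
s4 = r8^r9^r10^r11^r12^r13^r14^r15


s1=0, s2=0, s3=1, s4=1

Syndrome = 12 (error at position 12)


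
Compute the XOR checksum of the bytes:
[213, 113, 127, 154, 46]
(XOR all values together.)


XOR chain: 213 ^ 113 ^ 127 ^ 154 ^ 46 = 111

111


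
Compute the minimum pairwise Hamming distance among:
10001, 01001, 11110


Comparing all pairs, minimum distance: 2
Can detect 1 errors, correct 0 errors

2


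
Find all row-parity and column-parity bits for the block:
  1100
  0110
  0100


Row parities: 001
Column parities: 1110

Row P: 001, Col P: 1110, Corner: 1


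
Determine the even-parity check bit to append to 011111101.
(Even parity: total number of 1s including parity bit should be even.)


Number of 1s in data: 7
Parity bit: 1

1


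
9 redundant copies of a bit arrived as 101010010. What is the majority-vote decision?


Ones: 4 out of 9
Threshold: 5

0 (4/9 voted 1)


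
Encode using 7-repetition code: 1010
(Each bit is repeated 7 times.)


Each bit -> 7 copies

1111111000000011111110000000


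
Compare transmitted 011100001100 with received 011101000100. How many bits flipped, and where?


XOR: 000001001000

2 error(s) at position(s): 5, 8


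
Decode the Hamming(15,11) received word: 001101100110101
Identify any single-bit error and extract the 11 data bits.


Syndrome = 5: error at position 5

Data: 11110110101 (corrected bit 5)


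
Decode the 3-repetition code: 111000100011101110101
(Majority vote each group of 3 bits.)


Groups: 111, 000, 100, 011, 101, 110, 101
Majority votes: 1001111

1001111


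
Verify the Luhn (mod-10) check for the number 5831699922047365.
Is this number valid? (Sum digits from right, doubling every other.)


Luhn sum = 72
72 mod 10 = 2

Invalid (Luhn sum mod 10 = 2)


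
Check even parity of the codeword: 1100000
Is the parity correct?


Number of 1s: 2

Yes, parity is correct (2 ones)


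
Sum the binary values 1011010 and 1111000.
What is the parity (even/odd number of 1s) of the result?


1011010 = 90
1111000 = 120
Sum = 210 = 11010010
1s count = 4

even parity (4 ones in 11010010)


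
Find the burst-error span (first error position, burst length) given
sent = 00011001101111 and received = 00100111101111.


XOR: 00111110000000

Burst at position 2, length 5


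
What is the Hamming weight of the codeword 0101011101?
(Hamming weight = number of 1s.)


Counting 1s in 0101011101

6


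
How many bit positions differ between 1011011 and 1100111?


XOR: 0111100
Count of 1s: 4

4


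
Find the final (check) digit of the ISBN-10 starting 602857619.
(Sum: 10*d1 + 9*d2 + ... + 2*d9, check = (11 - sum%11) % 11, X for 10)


Weighted sum: 242
242 mod 11 = 0

Check digit: 0


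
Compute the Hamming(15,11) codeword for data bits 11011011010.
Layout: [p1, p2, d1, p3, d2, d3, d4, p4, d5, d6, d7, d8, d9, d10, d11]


Parity bits: p1=1, p2=0, p3=0, p4=0

101010101011010


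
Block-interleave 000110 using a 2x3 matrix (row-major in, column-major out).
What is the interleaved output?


Matrix:
  000
  110
Read columns: 010100

010100


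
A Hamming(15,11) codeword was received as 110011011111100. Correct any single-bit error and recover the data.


Syndrome = 1: error at position 1

Data: 01101111100 (corrected bit 1)


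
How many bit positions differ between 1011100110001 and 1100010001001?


XOR: 0111110111000
Count of 1s: 8

8


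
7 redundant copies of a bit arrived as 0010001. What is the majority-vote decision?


Ones: 2 out of 7
Threshold: 4

0 (2/7 voted 1)


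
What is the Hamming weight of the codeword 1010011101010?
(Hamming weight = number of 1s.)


Counting 1s in 1010011101010

7


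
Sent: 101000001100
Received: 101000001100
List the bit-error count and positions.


XOR: 000000000000

0 errors (received matches sent)


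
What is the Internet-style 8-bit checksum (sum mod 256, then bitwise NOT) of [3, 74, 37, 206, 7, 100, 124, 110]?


Sum = 661 mod 256 = 149
Complement = 106

106


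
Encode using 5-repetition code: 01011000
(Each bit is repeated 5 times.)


Each bit -> 5 copies

0000011111000001111111111000000000000000


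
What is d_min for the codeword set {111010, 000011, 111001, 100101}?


Comparing all pairs, minimum distance: 2
Can detect 1 errors, correct 0 errors

2


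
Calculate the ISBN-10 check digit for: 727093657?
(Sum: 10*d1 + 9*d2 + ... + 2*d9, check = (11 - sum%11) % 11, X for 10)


Weighted sum: 266
266 mod 11 = 2

Check digit: 9


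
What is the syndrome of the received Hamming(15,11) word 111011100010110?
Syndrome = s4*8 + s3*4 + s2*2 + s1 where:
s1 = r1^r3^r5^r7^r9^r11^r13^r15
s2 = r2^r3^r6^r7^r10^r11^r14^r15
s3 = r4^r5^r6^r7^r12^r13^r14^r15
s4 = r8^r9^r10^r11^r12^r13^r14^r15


s1=0, s2=0, s3=1, s4=1

Syndrome = 12 (error at position 12)


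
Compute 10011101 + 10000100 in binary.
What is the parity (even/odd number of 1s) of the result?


10011101 = 157
10000100 = 132
Sum = 289 = 100100001
1s count = 3

odd parity (3 ones in 100100001)


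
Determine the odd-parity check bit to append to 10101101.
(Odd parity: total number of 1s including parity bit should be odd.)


Number of 1s in data: 5
Parity bit: 0

0


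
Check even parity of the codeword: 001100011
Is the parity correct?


Number of 1s: 4

Yes, parity is correct (4 ones)


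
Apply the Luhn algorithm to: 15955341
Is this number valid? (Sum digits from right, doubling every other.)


Luhn sum = 34
34 mod 10 = 4

Invalid (Luhn sum mod 10 = 4)


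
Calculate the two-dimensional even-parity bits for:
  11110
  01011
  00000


Row parities: 010
Column parities: 10101

Row P: 010, Col P: 10101, Corner: 1


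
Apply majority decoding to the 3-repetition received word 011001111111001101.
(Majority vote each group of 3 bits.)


Groups: 011, 001, 111, 111, 001, 101
Majority votes: 101101

101101


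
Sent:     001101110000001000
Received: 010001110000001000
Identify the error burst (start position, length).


XOR: 011100000000000000

Burst at position 1, length 3


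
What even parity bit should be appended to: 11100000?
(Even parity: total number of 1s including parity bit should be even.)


Number of 1s in data: 3
Parity bit: 1

1


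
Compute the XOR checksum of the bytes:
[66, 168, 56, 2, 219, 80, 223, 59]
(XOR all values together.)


XOR chain: 66 ^ 168 ^ 56 ^ 2 ^ 219 ^ 80 ^ 223 ^ 59 = 191

191


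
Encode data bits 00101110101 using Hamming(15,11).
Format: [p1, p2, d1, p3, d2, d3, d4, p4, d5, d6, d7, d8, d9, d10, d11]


Parity bits: p1=0, p2=0, p3=1, p4=1

000101011110101


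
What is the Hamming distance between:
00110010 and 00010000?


XOR: 00100010
Count of 1s: 2

2


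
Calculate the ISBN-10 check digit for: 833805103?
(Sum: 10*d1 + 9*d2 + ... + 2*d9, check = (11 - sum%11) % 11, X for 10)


Weighted sum: 222
222 mod 11 = 2

Check digit: 9


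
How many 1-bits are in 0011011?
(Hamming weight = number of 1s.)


Counting 1s in 0011011

4


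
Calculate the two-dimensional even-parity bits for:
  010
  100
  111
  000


Row parities: 1110
Column parities: 001

Row P: 1110, Col P: 001, Corner: 1


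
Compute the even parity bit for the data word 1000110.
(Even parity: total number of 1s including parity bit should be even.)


Number of 1s in data: 3
Parity bit: 1

1


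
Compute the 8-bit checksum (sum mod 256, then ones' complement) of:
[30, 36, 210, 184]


Sum = 460 mod 256 = 204
Complement = 51

51


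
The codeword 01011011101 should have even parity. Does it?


Number of 1s: 7

No, parity error (7 ones)


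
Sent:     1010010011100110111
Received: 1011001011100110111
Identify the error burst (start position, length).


XOR: 0001011000000000000

Burst at position 3, length 4


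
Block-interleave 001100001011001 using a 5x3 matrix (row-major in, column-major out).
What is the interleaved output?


Matrix:
  001
  100
  001
  011
  001
Read columns: 010000001010111

010000001010111


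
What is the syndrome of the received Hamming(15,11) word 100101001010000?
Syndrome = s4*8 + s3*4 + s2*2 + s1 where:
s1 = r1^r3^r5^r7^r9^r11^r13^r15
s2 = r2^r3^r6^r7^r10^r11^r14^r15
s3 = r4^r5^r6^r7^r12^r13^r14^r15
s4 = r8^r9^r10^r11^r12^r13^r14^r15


s1=1, s2=0, s3=0, s4=0

Syndrome = 1 (error at position 1)


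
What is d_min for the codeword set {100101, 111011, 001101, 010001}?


Comparing all pairs, minimum distance: 2
Can detect 1 errors, correct 0 errors

2


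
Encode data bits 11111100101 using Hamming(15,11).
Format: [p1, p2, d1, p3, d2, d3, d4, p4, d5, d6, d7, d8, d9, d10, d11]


Parity bits: p1=0, p2=1, p3=1, p4=0

011111101100101


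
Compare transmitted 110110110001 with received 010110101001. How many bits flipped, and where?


XOR: 100000011000

3 error(s) at position(s): 0, 7, 8


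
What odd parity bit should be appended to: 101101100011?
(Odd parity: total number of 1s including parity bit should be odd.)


Number of 1s in data: 7
Parity bit: 0

0


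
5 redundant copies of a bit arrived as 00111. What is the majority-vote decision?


Ones: 3 out of 5
Threshold: 3

1 (3/5 voted 1)


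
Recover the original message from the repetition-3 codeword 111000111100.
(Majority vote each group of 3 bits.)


Groups: 111, 000, 111, 100
Majority votes: 1010

1010


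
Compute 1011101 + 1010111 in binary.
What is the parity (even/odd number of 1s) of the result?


1011101 = 93
1010111 = 87
Sum = 180 = 10110100
1s count = 4

even parity (4 ones in 10110100)


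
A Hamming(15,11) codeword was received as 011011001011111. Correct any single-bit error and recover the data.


Syndrome = 0: no error detected

Data: 11101011111 (no errors)


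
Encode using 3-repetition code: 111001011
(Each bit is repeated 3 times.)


Each bit -> 3 copies

111111111000000111000111111


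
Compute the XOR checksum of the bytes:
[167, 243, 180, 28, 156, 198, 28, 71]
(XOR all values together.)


XOR chain: 167 ^ 243 ^ 180 ^ 28 ^ 156 ^ 198 ^ 28 ^ 71 = 253

253


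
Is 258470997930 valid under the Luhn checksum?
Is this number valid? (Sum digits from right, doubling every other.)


Luhn sum = 63
63 mod 10 = 3

Invalid (Luhn sum mod 10 = 3)


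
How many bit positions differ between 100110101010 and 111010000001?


XOR: 011100101011
Count of 1s: 7

7


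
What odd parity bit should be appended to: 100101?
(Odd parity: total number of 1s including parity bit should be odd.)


Number of 1s in data: 3
Parity bit: 0

0


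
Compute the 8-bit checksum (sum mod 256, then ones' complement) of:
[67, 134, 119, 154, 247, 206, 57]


Sum = 984 mod 256 = 216
Complement = 39

39


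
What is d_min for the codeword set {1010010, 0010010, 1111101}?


Comparing all pairs, minimum distance: 1
Can detect 0 errors, correct 0 errors

1


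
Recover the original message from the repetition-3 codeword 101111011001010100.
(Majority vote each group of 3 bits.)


Groups: 101, 111, 011, 001, 010, 100
Majority votes: 111000

111000


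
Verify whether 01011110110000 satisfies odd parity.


Number of 1s: 7

Yes, parity is correct (7 ones)


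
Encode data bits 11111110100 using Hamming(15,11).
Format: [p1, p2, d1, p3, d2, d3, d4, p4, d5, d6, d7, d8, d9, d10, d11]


Parity bits: p1=0, p2=1, p3=0, p4=0

011011101110100


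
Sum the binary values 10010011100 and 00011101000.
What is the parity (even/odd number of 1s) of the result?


10010011100 = 1180
00011101000 = 232
Sum = 1412 = 10110000100
1s count = 4

even parity (4 ones in 10110000100)


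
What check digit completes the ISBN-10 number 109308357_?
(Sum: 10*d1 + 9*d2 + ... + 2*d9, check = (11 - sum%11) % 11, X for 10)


Weighted sum: 184
184 mod 11 = 8

Check digit: 3


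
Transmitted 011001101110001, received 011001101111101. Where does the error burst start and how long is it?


XOR: 000000000001100

Burst at position 11, length 2


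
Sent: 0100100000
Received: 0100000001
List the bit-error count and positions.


XOR: 0000100001

2 error(s) at position(s): 4, 9


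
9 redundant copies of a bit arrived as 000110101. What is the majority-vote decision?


Ones: 4 out of 9
Threshold: 5

0 (4/9 voted 1)


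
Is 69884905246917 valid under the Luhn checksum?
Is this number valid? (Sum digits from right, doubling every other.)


Luhn sum = 78
78 mod 10 = 8

Invalid (Luhn sum mod 10 = 8)


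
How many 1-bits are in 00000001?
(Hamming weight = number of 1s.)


Counting 1s in 00000001

1


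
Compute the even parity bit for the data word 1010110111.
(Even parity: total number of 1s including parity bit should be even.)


Number of 1s in data: 7
Parity bit: 1

1


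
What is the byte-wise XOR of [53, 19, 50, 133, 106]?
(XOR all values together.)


XOR chain: 53 ^ 19 ^ 50 ^ 133 ^ 106 = 251

251


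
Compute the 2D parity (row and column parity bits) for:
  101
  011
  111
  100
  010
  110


Row parities: 001110
Column parities: 001

Row P: 001110, Col P: 001, Corner: 1


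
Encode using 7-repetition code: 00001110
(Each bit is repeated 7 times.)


Each bit -> 7 copies

00000000000000000000000000001111111111111111111110000000


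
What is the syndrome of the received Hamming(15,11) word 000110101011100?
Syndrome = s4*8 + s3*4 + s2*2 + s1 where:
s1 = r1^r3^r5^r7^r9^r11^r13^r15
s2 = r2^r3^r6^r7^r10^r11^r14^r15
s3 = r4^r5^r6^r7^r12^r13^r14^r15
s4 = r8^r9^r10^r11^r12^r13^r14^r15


s1=1, s2=0, s3=1, s4=0

Syndrome = 5 (error at position 5)


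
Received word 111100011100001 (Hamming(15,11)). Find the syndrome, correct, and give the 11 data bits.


Syndrome = 0: no error detected

Data: 10001100001 (no errors)


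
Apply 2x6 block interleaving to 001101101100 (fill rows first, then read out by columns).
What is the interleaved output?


Matrix:
  001101
  101100
Read columns: 010011110010

010011110010


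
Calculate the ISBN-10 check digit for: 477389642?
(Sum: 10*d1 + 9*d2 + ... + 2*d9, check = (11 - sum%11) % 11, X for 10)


Weighted sum: 313
313 mod 11 = 5

Check digit: 6


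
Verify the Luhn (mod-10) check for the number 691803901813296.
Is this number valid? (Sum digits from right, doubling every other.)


Luhn sum = 70
70 mod 10 = 0

Valid (Luhn sum mod 10 = 0)


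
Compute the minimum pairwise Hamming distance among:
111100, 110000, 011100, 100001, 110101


Comparing all pairs, minimum distance: 1
Can detect 0 errors, correct 0 errors

1


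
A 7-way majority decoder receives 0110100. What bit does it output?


Ones: 3 out of 7
Threshold: 4

0 (3/7 voted 1)


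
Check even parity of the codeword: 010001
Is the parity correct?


Number of 1s: 2

Yes, parity is correct (2 ones)


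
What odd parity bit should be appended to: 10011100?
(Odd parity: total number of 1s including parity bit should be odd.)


Number of 1s in data: 4
Parity bit: 1

1


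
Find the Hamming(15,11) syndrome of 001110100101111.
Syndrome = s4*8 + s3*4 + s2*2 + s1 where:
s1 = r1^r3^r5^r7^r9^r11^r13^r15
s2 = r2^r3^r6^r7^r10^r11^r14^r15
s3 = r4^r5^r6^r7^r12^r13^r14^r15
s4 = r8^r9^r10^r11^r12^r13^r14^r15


s1=1, s2=1, s3=1, s4=1

Syndrome = 15 (error at position 15)


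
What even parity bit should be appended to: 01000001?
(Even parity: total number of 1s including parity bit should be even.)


Number of 1s in data: 2
Parity bit: 0

0


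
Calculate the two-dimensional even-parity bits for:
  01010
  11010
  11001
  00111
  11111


Row parities: 01111
Column parities: 10001

Row P: 01111, Col P: 10001, Corner: 0


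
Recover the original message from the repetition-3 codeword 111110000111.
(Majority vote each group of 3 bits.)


Groups: 111, 110, 000, 111
Majority votes: 1101

1101


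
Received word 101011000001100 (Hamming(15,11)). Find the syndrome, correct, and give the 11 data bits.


Syndrome = 0: no error detected

Data: 11100001100 (no errors)


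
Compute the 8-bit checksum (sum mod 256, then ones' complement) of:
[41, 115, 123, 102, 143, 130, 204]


Sum = 858 mod 256 = 90
Complement = 165

165


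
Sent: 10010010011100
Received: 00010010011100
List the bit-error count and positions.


XOR: 10000000000000

1 error(s) at position(s): 0


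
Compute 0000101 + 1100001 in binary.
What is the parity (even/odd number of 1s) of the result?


0000101 = 5
1100001 = 97
Sum = 102 = 1100110
1s count = 4

even parity (4 ones in 1100110)


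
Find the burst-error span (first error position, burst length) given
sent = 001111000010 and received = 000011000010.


XOR: 001100000000

Burst at position 2, length 2


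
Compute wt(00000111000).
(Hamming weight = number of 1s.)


Counting 1s in 00000111000

3


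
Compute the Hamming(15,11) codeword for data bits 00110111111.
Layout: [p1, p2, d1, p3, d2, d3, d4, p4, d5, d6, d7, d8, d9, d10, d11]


Parity bits: p1=0, p2=0, p3=0, p4=0

000001100111111


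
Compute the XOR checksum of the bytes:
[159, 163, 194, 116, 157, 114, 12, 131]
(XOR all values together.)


XOR chain: 159 ^ 163 ^ 194 ^ 116 ^ 157 ^ 114 ^ 12 ^ 131 = 234

234


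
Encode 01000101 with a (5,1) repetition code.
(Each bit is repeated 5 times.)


Each bit -> 5 copies

0000011111000000000000000111110000011111


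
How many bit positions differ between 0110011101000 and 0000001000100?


XOR: 0110010101100
Count of 1s: 6

6


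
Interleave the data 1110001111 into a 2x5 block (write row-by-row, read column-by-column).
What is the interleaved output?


Matrix:
  11100
  01111
Read columns: 1011110101

1011110101


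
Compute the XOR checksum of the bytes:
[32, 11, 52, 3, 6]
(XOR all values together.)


XOR chain: 32 ^ 11 ^ 52 ^ 3 ^ 6 = 26

26


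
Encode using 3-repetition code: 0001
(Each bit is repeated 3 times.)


Each bit -> 3 copies

000000000111


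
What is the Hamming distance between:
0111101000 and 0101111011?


XOR: 0010010011
Count of 1s: 4

4


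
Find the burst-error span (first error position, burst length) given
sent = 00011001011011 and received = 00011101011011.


XOR: 00000100000000

Burst at position 5, length 1


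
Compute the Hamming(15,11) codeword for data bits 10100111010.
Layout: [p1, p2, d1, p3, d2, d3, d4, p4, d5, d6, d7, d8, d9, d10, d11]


Parity bits: p1=0, p2=1, p3=1, p4=0

011101000111010
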